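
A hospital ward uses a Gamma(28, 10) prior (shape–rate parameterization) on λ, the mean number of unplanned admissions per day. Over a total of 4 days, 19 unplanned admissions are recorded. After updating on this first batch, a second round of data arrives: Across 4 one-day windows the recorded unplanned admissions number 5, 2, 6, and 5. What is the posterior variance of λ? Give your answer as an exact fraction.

Total count 19 over total exposure 4 days.
After the first batch: Gamma(28 + 19, 10 + 4) = Gamma(47, 14).
Total count: 5 + 2 + 6 + 5 = 18.
Total exposure: 4 days.
After the second batch: Gamma(47 + 18, 14 + 4) = Gamma(65, 18).
Posterior variance = α'/β'² = 65/324.

65/324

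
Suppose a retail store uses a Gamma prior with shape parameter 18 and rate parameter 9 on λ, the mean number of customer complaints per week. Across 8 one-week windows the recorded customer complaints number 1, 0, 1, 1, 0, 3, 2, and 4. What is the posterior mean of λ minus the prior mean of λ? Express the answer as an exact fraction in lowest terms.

-4/17

Total count: 1 + 0 + 1 + 1 + 0 + 3 + 2 + 4 = 12.
Total exposure: 8 weeks.
The Gamma prior is conjugate for the Poisson rate, so λ | data ~ Gamma(18+12, 9+8) = Gamma(30, 17).
Posterior mean = 30/17 = 30/17; prior mean = 18/9 = 2. Difference = 30/17 − 2 = -4/17.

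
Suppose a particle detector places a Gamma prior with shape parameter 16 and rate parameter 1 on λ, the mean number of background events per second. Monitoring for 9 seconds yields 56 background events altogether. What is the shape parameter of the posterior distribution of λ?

Total count 56 over total exposure 9 seconds.
Gamma(α, β) with Poisson data over total exposure Σt gives posterior Gamma(α+Σx, β+Σt) = Gamma(72, 10).

72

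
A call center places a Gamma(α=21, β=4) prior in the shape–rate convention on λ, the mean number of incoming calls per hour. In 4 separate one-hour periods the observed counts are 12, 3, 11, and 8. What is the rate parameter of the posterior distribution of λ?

Total count: 12 + 3 + 11 + 8 = 34.
Total exposure: 4 hours.
The Gamma prior is conjugate for the Poisson rate, so λ | data ~ Gamma(21+34, 4+4) = Gamma(55, 8).

8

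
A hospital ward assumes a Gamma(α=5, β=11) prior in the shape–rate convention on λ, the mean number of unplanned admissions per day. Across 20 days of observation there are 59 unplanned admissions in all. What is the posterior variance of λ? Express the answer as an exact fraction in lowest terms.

64/961

Total count 59 over total exposure 20 days.
The Gamma prior is conjugate for the Poisson rate, so λ | data ~ Gamma(5+59, 11+20) = Gamma(64, 31).
Posterior variance = α'/β'² = 64/961.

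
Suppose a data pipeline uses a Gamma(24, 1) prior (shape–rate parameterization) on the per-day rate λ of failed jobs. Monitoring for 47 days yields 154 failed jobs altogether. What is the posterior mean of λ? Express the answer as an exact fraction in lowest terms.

89/24

Total count 154 over total exposure 47 days.
The Gamma prior is conjugate for the Poisson rate, so λ | data ~ Gamma(24+154, 1+47) = Gamma(178, 48).
Posterior mean = α'/β' = 178/48 = 89/24.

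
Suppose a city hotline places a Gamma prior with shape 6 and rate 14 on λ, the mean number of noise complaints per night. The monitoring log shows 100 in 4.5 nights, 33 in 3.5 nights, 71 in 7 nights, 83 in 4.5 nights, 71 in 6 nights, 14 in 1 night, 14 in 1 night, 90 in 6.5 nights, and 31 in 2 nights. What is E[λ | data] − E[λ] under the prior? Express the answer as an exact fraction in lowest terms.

Total count: 100 + 33 + 71 + 83 + 71 + 14 + 14 + 90 + 31 = 507.
Total exposure: 4.5 + 3.5 + 7 + 4.5 + 6 + 1 + 1 + 6.5 + 2 = 36 nights.
Posterior: α' = 6 + 507 = 513, β' = 14 + 36 = 50.
Posterior mean = 513/50 = 513/50; prior mean = 6/14 = 3/7. Difference = 513/50 − 3/7 = 3441/350.

3441/350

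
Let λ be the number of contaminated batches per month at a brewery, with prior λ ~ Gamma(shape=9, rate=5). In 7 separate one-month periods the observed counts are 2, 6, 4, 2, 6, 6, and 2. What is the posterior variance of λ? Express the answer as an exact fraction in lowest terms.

37/144

Total count: 2 + 6 + 4 + 2 + 6 + 6 + 2 = 28.
Total exposure: 7 months.
Posterior: α' = 9 + 28 = 37, β' = 5 + 7 = 12.
Posterior variance = α'/β'² = 37/144.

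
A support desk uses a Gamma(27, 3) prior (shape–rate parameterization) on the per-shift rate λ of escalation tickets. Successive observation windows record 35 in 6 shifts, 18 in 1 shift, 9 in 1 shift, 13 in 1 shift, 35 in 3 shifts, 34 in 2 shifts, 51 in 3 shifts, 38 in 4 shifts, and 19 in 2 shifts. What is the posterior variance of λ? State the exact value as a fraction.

279/676

Total count: 35 + 18 + 9 + 13 + 35 + 34 + 51 + 38 + 19 = 252.
Total exposure: 6 + 1 + 1 + 1 + 3 + 2 + 3 + 4 + 2 = 23 shifts.
Gamma(α, β) with Poisson data over total exposure Σt gives posterior Gamma(α+Σx, β+Σt) = Gamma(279, 26).
Posterior variance = α'/β'² = 279/676.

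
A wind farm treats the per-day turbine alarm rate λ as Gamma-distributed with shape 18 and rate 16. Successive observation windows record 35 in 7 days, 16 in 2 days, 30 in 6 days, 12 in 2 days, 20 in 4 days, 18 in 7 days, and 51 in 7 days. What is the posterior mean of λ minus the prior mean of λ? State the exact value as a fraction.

1141/408

Total count: 35 + 16 + 30 + 12 + 20 + 18 + 51 = 182.
Total exposure: 7 + 2 + 6 + 2 + 4 + 7 + 7 = 35 days.
Gamma(α, β) with Poisson data over total exposure Σt gives posterior Gamma(α+Σx, β+Σt) = Gamma(200, 51).
Posterior mean = 200/51 = 200/51; prior mean = 18/16 = 9/8. Difference = 200/51 − 9/8 = 1141/408.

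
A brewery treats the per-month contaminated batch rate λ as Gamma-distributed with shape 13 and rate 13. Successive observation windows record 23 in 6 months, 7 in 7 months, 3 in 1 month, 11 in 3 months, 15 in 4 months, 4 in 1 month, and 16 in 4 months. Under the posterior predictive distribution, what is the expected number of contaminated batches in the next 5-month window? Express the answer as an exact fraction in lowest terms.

Total count: 23 + 7 + 3 + 11 + 15 + 4 + 16 = 79.
Total exposure: 6 + 7 + 1 + 3 + 4 + 1 + 4 = 26 months.
Gamma(α, β) with Poisson data over total exposure Σt gives posterior Gamma(α+Σx, β+Σt) = Gamma(92, 39).
Predictive mean over a 5-month window = T·E[λ|data] = 5·92/39 = 460/39.

460/39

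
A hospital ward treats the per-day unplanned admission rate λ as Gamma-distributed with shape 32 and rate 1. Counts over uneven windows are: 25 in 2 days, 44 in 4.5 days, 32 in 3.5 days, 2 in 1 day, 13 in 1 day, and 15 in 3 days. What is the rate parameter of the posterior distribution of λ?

16

Total count: 25 + 44 + 32 + 2 + 13 + 15 = 131.
Total exposure: 2 + 4.5 + 3.5 + 1 + 1 + 3 = 15 days.
Gamma(α, β) with Poisson data over total exposure Σt gives posterior Gamma(α+Σx, β+Σt) = Gamma(163, 16).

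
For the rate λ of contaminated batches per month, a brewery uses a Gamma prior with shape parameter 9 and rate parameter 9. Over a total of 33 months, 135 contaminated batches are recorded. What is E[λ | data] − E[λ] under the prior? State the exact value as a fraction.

Total count 135 over total exposure 33 months.
Gamma(α, β) with Poisson data over total exposure Σt gives posterior Gamma(α+Σx, β+Σt) = Gamma(144, 42).
Posterior mean = 144/42 = 24/7; prior mean = 9/9 = 1. Difference = 24/7 − 1 = 17/7.

17/7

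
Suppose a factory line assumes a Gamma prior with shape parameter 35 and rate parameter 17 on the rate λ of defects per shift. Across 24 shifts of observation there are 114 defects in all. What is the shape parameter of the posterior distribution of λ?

149

Total count 114 over total exposure 24 shifts.
The Gamma prior is conjugate for the Poisson rate, so λ | data ~ Gamma(35+114, 17+24) = Gamma(149, 41).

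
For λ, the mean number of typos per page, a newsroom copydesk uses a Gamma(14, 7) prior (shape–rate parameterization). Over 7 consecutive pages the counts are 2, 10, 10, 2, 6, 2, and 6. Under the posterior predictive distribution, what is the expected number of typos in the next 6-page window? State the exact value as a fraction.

156/7

Total count: 2 + 10 + 10 + 2 + 6 + 2 + 6 = 38.
Total exposure: 7 pages.
The Gamma prior is conjugate for the Poisson rate, so λ | data ~ Gamma(14+38, 7+7) = Gamma(52, 14).
Predictive mean over a 6-page window = T·E[λ|data] = 6·52/14 = 156/7.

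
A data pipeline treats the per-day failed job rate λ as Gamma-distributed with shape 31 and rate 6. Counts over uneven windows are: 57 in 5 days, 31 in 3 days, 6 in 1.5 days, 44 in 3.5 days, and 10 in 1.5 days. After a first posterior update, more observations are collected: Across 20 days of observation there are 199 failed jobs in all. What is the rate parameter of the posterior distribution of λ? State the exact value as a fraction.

81/2

Total count: 57 + 31 + 6 + 44 + 10 = 148.
Total exposure: 5 + 3 + 1.5 + 3.5 + 1.5 = 14.5 days.
After the first batch: Gamma(31 + 148, 6 + 14.5) = Gamma(179, 41/2).
Total count 199 over total exposure 20 days.
After the second batch: Gamma(179 + 199, 41/2 + 20) = Gamma(378, 81/2).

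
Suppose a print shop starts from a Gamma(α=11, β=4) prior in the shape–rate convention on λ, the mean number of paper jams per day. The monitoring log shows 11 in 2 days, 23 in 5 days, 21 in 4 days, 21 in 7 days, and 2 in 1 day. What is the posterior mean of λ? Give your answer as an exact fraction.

89/23

Total count: 11 + 23 + 21 + 21 + 2 = 78.
Total exposure: 2 + 5 + 4 + 7 + 1 = 19 days.
Conjugate update: add total count to the shape and total exposure to the rate, giving Gamma(89, 23).
Posterior mean = α'/β' = 89/23.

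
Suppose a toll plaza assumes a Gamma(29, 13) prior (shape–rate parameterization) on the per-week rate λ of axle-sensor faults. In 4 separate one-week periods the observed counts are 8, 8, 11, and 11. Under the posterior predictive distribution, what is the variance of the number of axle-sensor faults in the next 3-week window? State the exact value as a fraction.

4020/289

Total count: 8 + 8 + 11 + 11 = 38.
Total exposure: 4 weeks.
Posterior: α' = 29 + 38 = 67, β' = 13 + 4 = 17.
The posterior predictive for a window of length T is Negative Binomial with variance T·α'·(β'+T)/β'² = 3·67·20/289 = 4020/289.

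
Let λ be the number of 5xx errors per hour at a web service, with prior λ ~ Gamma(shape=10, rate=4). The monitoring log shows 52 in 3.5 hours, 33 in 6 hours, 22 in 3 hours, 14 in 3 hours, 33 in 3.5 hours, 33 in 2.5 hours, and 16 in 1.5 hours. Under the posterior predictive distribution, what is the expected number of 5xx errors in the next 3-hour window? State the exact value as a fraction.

Total count: 52 + 33 + 22 + 14 + 33 + 33 + 16 = 203.
Total exposure: 3.5 + 6 + 3 + 3 + 3.5 + 2.5 + 1.5 = 23 hours.
Conjugate update: add total count to the shape and total exposure to the rate, giving Gamma(213, 27).
Predictive mean over a 3-hour window = T·E[λ|data] = 3·213/27 = 71/3.

71/3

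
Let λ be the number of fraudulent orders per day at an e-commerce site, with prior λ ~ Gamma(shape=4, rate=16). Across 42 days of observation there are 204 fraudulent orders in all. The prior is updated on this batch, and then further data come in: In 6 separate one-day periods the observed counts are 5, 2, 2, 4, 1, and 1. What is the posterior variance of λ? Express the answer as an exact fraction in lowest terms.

223/4096

Total count 204 over total exposure 42 days.
After the first batch: Gamma(4 + 204, 16 + 42) = Gamma(208, 58).
Total count: 5 + 2 + 2 + 4 + 1 + 1 = 15.
Total exposure: 6 days.
After the second batch: Gamma(208 + 15, 58 + 6) = Gamma(223, 64).
Posterior variance = α'/β'² = 223/4096.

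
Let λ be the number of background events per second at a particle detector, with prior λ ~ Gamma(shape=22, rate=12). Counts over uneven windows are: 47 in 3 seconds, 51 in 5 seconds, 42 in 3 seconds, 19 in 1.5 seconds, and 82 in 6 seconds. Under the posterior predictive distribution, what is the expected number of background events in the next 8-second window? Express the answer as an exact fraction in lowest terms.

4208/61

Total count: 47 + 51 + 42 + 19 + 82 = 241.
Total exposure: 3 + 5 + 3 + 1.5 + 6 = 18.5 seconds.
Conjugate update: add total count to the shape and total exposure to the rate, giving Gamma(263, 61/2).
Predictive mean over an 8-second window = T·E[λ|data] = 8·263/(61/2) = 4208/61.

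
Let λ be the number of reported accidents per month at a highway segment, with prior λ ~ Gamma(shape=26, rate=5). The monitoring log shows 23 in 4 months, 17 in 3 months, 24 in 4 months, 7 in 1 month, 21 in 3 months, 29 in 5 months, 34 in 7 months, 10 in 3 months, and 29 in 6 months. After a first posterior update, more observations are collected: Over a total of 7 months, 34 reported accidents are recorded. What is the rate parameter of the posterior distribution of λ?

Total count: 23 + 17 + 24 + 7 + 21 + 29 + 34 + 10 + 29 = 194.
Total exposure: 4 + 3 + 4 + 1 + 3 + 5 + 7 + 3 + 6 = 36 months.
After the first batch: Gamma(26 + 194, 5 + 36) = Gamma(220, 41).
Total count 34 over total exposure 7 months.
After the second batch: Gamma(220 + 34, 41 + 7) = Gamma(254, 48).

48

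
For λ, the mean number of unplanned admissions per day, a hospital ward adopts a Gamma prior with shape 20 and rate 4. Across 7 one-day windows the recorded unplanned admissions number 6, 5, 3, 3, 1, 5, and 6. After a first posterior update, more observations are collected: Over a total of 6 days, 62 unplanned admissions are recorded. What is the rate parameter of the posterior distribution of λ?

Total count: 6 + 5 + 3 + 3 + 1 + 5 + 6 = 29.
Total exposure: 7 days.
After the first batch: Gamma(20 + 29, 4 + 7) = Gamma(49, 11).
Total count 62 over total exposure 6 days.
After the second batch: Gamma(49 + 62, 11 + 6) = Gamma(111, 17).

17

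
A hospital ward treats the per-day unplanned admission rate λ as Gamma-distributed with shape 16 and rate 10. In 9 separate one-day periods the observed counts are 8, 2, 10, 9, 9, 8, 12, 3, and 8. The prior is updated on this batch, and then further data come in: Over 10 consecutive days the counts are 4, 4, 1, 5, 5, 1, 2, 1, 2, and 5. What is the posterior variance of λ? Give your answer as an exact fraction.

115/841

Total count: 8 + 2 + 10 + 9 + 9 + 8 + 12 + 3 + 8 = 69.
Total exposure: 9 days.
After the first batch: Gamma(16 + 69, 10 + 9) = Gamma(85, 19).
Total count: 4 + 4 + 1 + 5 + 5 + 1 + 2 + 1 + 2 + 5 = 30.
Total exposure: 10 days.
After the second batch: Gamma(85 + 30, 19 + 10) = Gamma(115, 29).
Posterior variance = α'/β'² = 115/841.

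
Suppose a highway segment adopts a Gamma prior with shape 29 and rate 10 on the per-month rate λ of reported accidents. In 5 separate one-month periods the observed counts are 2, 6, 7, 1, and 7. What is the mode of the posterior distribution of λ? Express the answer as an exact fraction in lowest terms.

Total count: 2 + 6 + 7 + 1 + 7 = 23.
Total exposure: 5 months.
Conjugate update: add total count to the shape and total exposure to the rate, giving Gamma(52, 15).
Posterior mode = (α'−1)/β' = 51/15 = 17/5.

17/5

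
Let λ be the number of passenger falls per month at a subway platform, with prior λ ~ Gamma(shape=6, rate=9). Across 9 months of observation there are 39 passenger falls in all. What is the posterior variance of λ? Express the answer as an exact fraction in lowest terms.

Total count 39 over total exposure 9 months.
Gamma(α, β) with Poisson data over total exposure Σt gives posterior Gamma(α+Σx, β+Σt) = Gamma(45, 18).
Posterior variance = α'/β'² = 45/324 = 5/36.

5/36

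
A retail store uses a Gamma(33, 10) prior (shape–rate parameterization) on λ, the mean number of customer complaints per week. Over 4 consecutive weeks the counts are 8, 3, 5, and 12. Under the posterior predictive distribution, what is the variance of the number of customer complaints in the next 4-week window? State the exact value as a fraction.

1098/49

Total count: 8 + 3 + 5 + 12 = 28.
Total exposure: 4 weeks.
Posterior: α' = 33 + 28 = 61, β' = 10 + 4 = 14.
The posterior predictive for a window of length T is Negative Binomial with variance T·α'·(β'+T)/β'² = 4·61·18/196 = 1098/49.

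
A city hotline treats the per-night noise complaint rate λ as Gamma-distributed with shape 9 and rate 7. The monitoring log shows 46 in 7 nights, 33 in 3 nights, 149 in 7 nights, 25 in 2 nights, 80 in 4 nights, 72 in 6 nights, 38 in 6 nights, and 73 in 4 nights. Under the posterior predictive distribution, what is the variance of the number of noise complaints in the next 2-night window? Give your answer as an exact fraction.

Total count: 46 + 33 + 149 + 25 + 80 + 72 + 38 + 73 = 516.
Total exposure: 7 + 3 + 7 + 2 + 4 + 6 + 6 + 4 = 39 nights.
Conjugate update: add total count to the shape and total exposure to the rate, giving Gamma(525, 46).
The posterior predictive for a window of length T is Negative Binomial with variance T·α'·(β'+T)/β'² = 2·525·48/2116 = 12600/529.

12600/529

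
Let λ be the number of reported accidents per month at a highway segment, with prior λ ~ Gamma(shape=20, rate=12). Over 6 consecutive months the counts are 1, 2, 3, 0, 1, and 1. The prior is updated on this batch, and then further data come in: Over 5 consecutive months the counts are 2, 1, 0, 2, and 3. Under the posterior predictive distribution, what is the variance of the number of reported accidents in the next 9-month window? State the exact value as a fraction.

Total count: 1 + 2 + 3 + 0 + 1 + 1 = 8.
Total exposure: 6 months.
After the first batch: Gamma(20 + 8, 12 + 6) = Gamma(28, 18).
Total count: 2 + 1 + 0 + 2 + 3 = 8.
Total exposure: 5 months.
After the second batch: Gamma(28 + 8, 18 + 5) = Gamma(36, 23).
The posterior predictive for a window of length T is Negative Binomial with variance T·α'·(β'+T)/β'² = 9·36·32/529 = 10368/529.

10368/529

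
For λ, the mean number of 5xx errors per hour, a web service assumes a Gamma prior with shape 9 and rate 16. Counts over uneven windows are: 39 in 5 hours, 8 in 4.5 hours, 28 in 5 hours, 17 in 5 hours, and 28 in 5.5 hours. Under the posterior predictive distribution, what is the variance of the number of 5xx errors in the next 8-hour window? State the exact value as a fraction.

Total count: 39 + 8 + 28 + 17 + 28 = 120.
Total exposure: 5 + 4.5 + 5 + 5 + 5.5 = 25 hours.
Gamma(α, β) with Poisson data over total exposure Σt gives posterior Gamma(α+Σx, β+Σt) = Gamma(129, 41).
The posterior predictive for a window of length T is Negative Binomial with variance T·α'·(β'+T)/β'² = 8·129·49/1681 = 50568/1681.

50568/1681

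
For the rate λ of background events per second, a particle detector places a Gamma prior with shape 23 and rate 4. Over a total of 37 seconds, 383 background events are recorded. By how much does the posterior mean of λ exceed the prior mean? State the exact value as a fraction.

681/164

Total count 383 over total exposure 37 seconds.
Posterior: α' = 23 + 383 = 406, β' = 4 + 37 = 41.
Posterior mean = 406/41 = 406/41; prior mean = 23/4 = 23/4. Difference = 406/41 − 23/4 = 681/164.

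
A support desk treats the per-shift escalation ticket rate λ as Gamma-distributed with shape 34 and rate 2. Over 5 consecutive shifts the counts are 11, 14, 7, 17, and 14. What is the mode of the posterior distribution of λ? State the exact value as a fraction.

Total count: 11 + 14 + 7 + 17 + 14 = 63.
Total exposure: 5 shifts.
By Gamma–Poisson conjugacy, the posterior is Gamma(α + Σx, β + Σt) = Gamma(34 + 63, 2 + 5) = Gamma(97, 7).
Posterior mode = (α'−1)/β' = 96/7.

96/7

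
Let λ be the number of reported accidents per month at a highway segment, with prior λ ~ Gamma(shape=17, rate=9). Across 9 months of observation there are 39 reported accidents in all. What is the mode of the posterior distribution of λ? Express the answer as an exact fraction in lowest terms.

55/18

Total count 39 over total exposure 9 months.
Conjugate update: add total count to the shape and total exposure to the rate, giving Gamma(56, 18).
Posterior mode = (α'−1)/β' = 55/18.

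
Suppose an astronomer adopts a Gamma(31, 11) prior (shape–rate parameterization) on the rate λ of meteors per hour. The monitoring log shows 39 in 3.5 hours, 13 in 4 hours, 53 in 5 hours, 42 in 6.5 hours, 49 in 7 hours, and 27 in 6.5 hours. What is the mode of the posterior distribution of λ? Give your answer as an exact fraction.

Total count: 39 + 13 + 53 + 42 + 49 + 27 = 223.
Total exposure: 3.5 + 4 + 5 + 6.5 + 7 + 6.5 = 32.5 hours.
Posterior: α' = 31 + 223 = 254, β' = 11 + 32.5 = 87/2.
Posterior mode = (α'−1)/β' = 253/(87/2) = 506/87.

506/87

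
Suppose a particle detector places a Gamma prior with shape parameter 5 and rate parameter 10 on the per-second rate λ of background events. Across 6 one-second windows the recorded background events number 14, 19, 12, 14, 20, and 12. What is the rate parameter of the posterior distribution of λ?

Total count: 14 + 19 + 12 + 14 + 20 + 12 = 91.
Total exposure: 6 seconds.
The Gamma prior is conjugate for the Poisson rate, so λ | data ~ Gamma(5+91, 10+6) = Gamma(96, 16).

16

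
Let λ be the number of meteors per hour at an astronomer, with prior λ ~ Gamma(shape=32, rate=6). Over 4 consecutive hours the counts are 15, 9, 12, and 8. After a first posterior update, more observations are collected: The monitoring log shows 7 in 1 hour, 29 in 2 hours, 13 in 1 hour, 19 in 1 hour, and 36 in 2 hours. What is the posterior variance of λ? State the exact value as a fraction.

180/289

Total count: 15 + 9 + 12 + 8 = 44.
Total exposure: 4 hours.
After the first batch: Gamma(32 + 44, 6 + 4) = Gamma(76, 10).
Total count: 7 + 29 + 13 + 19 + 36 = 104.
Total exposure: 1 + 2 + 1 + 1 + 2 = 7 hours.
After the second batch: Gamma(76 + 104, 10 + 7) = Gamma(180, 17).
Posterior variance = α'/β'² = 180/289.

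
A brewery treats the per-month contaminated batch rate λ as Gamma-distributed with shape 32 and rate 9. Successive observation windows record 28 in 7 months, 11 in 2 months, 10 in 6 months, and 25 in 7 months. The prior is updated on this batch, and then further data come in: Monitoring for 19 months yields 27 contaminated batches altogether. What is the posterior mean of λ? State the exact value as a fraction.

Total count: 28 + 11 + 10 + 25 = 74.
Total exposure: 7 + 2 + 6 + 7 = 22 months.
After the first batch: Gamma(32 + 74, 9 + 22) = Gamma(106, 31).
Total count 27 over total exposure 19 months.
After the second batch: Gamma(106 + 27, 31 + 19) = Gamma(133, 50).
Posterior mean = α'/β' = 133/50.

133/50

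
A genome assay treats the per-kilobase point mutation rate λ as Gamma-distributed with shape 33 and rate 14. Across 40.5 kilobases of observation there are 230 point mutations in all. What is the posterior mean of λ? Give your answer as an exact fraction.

Total count 230 over total exposure 40.5 kilobases.
Gamma(α, β) with Poisson data over total exposure Σt gives posterior Gamma(α+Σx, β+Σt) = Gamma(263, 109/2).
Posterior mean = α'/β' = 263/(109/2) = 526/109.

526/109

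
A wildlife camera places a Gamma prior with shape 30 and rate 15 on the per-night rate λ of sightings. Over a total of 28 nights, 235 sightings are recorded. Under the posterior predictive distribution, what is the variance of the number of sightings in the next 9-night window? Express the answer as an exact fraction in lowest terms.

124020/1849

Total count 235 over total exposure 28 nights.
The Gamma prior is conjugate for the Poisson rate, so λ | data ~ Gamma(30+235, 15+28) = Gamma(265, 43).
The posterior predictive for a window of length T is Negative Binomial with variance T·α'·(β'+T)/β'² = 9·265·52/1849 = 124020/1849.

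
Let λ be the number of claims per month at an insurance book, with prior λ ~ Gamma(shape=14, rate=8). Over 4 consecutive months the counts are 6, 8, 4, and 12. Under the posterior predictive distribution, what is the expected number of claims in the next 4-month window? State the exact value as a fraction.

44/3

Total count: 6 + 8 + 4 + 12 = 30.
Total exposure: 4 months.
By Gamma–Poisson conjugacy, the posterior is Gamma(α + Σx, β + Σt) = Gamma(14 + 30, 8 + 4) = Gamma(44, 12).
Predictive mean over a 4-month window = T·E[λ|data] = 4·44/12 = 44/3.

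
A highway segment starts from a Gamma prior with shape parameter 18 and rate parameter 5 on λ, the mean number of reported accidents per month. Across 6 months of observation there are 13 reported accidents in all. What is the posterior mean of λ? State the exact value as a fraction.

31/11

Total count 13 over total exposure 6 months.
The Gamma prior is conjugate for the Poisson rate, so λ | data ~ Gamma(18+13, 5+6) = Gamma(31, 11).
Posterior mean = α'/β' = 31/11.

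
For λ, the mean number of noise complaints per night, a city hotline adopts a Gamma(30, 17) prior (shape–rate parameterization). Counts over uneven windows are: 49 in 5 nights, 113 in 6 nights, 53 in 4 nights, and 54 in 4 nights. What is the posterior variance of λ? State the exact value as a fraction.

299/1296

Total count: 49 + 113 + 53 + 54 = 269.
Total exposure: 5 + 6 + 4 + 4 = 19 nights.
Posterior: α' = 30 + 269 = 299, β' = 17 + 19 = 36.
Posterior variance = α'/β'² = 299/1296.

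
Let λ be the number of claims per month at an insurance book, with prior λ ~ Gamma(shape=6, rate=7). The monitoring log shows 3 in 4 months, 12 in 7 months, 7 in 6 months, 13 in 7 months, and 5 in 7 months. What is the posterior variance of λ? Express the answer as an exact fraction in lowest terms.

Total count: 3 + 12 + 7 + 13 + 5 = 40.
Total exposure: 4 + 7 + 6 + 7 + 7 = 31 months.
By Gamma–Poisson conjugacy, the posterior is Gamma(α + Σx, β + Σt) = Gamma(6 + 40, 7 + 31) = Gamma(46, 38).
Posterior variance = α'/β'² = 46/1444 = 23/722.

23/722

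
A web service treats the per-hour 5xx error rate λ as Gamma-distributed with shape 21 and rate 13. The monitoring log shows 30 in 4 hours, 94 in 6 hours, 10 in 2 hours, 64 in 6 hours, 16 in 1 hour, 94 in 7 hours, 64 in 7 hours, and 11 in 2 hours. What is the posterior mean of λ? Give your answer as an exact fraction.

101/12

Total count: 30 + 94 + 10 + 64 + 16 + 94 + 64 + 11 = 383.
Total exposure: 4 + 6 + 2 + 6 + 1 + 7 + 7 + 2 = 35 hours.
By Gamma–Poisson conjugacy, the posterior is Gamma(α + Σx, β + Σt) = Gamma(21 + 383, 13 + 35) = Gamma(404, 48).
Posterior mean = α'/β' = 404/48 = 101/12.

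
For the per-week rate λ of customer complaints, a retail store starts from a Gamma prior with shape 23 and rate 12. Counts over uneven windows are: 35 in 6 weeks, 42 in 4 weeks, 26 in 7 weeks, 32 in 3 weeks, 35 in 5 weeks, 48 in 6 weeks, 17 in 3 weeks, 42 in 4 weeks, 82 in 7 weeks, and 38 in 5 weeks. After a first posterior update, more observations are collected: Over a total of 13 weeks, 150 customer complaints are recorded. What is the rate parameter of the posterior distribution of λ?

75

Total count: 35 + 42 + 26 + 32 + 35 + 48 + 17 + 42 + 82 + 38 = 397.
Total exposure: 6 + 4 + 7 + 3 + 5 + 6 + 3 + 4 + 7 + 5 = 50 weeks.
After the first batch: Gamma(23 + 397, 12 + 50) = Gamma(420, 62).
Total count 150 over total exposure 13 weeks.
After the second batch: Gamma(420 + 150, 62 + 13) = Gamma(570, 75).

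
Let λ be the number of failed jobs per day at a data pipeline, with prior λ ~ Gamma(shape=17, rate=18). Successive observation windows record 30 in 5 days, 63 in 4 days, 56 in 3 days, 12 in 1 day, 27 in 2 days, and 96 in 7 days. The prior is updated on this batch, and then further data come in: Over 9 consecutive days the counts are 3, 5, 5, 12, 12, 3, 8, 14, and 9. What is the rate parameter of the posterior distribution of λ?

49

Total count: 30 + 63 + 56 + 12 + 27 + 96 = 284.
Total exposure: 5 + 4 + 3 + 1 + 2 + 7 = 22 days.
After the first batch: Gamma(17 + 284, 18 + 22) = Gamma(301, 40).
Total count: 3 + 5 + 5 + 12 + 12 + 3 + 8 + 14 + 9 = 71.
Total exposure: 9 days.
After the second batch: Gamma(301 + 71, 40 + 9) = Gamma(372, 49).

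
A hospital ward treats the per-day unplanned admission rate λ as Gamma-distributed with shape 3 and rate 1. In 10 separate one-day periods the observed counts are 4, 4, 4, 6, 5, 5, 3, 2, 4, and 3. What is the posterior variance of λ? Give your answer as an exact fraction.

Total count: 4 + 4 + 4 + 6 + 5 + 5 + 3 + 2 + 4 + 3 = 40.
Total exposure: 10 days.
Posterior: α' = 3 + 40 = 43, β' = 1 + 10 = 11.
Posterior variance = α'/β'² = 43/121.

43/121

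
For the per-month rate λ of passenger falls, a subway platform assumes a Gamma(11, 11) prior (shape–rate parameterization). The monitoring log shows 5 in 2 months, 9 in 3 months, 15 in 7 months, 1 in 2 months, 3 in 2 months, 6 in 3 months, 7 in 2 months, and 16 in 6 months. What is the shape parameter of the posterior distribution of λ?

Total count: 5 + 9 + 15 + 1 + 3 + 6 + 7 + 16 = 62.
Total exposure: 2 + 3 + 7 + 2 + 2 + 3 + 2 + 6 = 27 months.
The Gamma prior is conjugate for the Poisson rate, so λ | data ~ Gamma(11+62, 11+27) = Gamma(73, 38).

73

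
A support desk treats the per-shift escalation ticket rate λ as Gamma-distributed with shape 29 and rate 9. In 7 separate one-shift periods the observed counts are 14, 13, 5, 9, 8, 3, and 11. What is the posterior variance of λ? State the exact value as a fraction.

Total count: 14 + 13 + 5 + 9 + 8 + 3 + 11 = 63.
Total exposure: 7 shifts.
Gamma(α, β) with Poisson data over total exposure Σt gives posterior Gamma(α+Σx, β+Σt) = Gamma(92, 16).
Posterior variance = α'/β'² = 92/256 = 23/64.

23/64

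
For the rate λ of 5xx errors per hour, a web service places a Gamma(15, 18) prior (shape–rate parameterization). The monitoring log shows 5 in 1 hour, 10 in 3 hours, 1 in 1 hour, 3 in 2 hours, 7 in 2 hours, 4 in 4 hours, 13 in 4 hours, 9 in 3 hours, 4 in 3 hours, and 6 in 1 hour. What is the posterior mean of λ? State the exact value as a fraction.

Total count: 5 + 10 + 1 + 3 + 7 + 4 + 13 + 9 + 4 + 6 = 62.
Total exposure: 1 + 3 + 1 + 2 + 2 + 4 + 4 + 3 + 3 + 1 = 24 hours.
The Gamma prior is conjugate for the Poisson rate, so λ | data ~ Gamma(15+62, 18+24) = Gamma(77, 42).
Posterior mean = α'/β' = 77/42 = 11/6.

11/6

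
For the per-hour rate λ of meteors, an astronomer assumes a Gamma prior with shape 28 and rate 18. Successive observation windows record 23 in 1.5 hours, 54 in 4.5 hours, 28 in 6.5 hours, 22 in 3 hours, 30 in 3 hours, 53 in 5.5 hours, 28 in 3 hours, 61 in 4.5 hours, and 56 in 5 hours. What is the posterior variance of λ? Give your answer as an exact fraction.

Total count: 23 + 54 + 28 + 22 + 30 + 53 + 28 + 61 + 56 = 355.
Total exposure: 1.5 + 4.5 + 6.5 + 3 + 3 + 5.5 + 3 + 4.5 + 5 = 36.5 hours.
Gamma(α, β) with Poisson data over total exposure Σt gives posterior Gamma(α+Σx, β+Σt) = Gamma(383, 109/2).
Posterior variance = α'/β'² = 383/(11881/4) = 1532/11881.

1532/11881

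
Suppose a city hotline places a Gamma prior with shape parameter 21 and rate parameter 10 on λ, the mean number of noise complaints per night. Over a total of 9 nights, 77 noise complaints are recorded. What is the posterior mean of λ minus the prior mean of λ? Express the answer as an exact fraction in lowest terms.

581/190

Total count 77 over total exposure 9 nights.
Conjugate update: add total count to the shape and total exposure to the rate, giving Gamma(98, 19).
Posterior mean = 98/19 = 98/19; prior mean = 21/10 = 21/10. Difference = 98/19 − 21/10 = 581/190.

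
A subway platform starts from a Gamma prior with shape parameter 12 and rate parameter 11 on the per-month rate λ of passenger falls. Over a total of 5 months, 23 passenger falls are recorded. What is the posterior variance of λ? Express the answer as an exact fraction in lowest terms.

35/256

Total count 23 over total exposure 5 months.
Posterior: α' = 12 + 23 = 35, β' = 11 + 5 = 16.
Posterior variance = α'/β'² = 35/256.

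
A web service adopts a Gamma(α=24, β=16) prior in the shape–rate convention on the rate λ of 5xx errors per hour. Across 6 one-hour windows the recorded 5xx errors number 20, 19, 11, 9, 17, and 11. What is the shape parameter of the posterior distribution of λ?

Total count: 20 + 19 + 11 + 9 + 17 + 11 = 87.
Total exposure: 6 hours.
Conjugate update: add total count to the shape and total exposure to the rate, giving Gamma(111, 22).

111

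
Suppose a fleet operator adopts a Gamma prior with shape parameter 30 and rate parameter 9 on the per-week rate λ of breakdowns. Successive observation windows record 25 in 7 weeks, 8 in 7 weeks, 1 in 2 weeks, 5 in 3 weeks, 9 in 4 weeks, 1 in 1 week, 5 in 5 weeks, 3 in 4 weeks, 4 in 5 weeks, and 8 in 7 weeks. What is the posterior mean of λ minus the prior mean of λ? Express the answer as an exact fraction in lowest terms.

Total count: 25 + 8 + 1 + 5 + 9 + 1 + 5 + 3 + 4 + 8 = 69.
Total exposure: 7 + 7 + 2 + 3 + 4 + 1 + 5 + 4 + 5 + 7 = 45 weeks.
By Gamma–Poisson conjugacy, the posterior is Gamma(α + Σx, β + Σt) = Gamma(30 + 69, 9 + 45) = Gamma(99, 54).
Posterior mean = 99/54 = 11/6; prior mean = 30/9 = 10/3. Difference = 11/6 − 10/3 = -3/2.

-3/2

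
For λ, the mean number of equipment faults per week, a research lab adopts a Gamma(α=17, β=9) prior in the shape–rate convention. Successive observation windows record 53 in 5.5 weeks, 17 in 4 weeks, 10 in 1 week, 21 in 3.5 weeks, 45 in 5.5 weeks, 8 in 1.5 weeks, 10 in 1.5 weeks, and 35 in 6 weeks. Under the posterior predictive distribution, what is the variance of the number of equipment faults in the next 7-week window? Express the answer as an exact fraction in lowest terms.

29904/625

Total count: 53 + 17 + 10 + 21 + 45 + 8 + 10 + 35 = 199.
Total exposure: 5.5 + 4 + 1 + 3.5 + 5.5 + 1.5 + 1.5 + 6 = 28.5 weeks.
Conjugate update: add total count to the shape and total exposure to the rate, giving Gamma(216, 75/2).
The posterior predictive for a window of length T is Negative Binomial with variance T·α'·(β'+T)/β'² = 7·216·(89/2)/(5625/4) = 29904/625.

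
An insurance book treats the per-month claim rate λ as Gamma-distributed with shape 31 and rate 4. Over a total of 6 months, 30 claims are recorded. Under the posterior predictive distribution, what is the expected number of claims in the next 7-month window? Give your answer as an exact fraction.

427/10

Total count 30 over total exposure 6 months.
Posterior: α' = 31 + 30 = 61, β' = 4 + 6 = 10.
Predictive mean over a 7-month window = T·E[λ|data] = 7·61/10 = 427/10.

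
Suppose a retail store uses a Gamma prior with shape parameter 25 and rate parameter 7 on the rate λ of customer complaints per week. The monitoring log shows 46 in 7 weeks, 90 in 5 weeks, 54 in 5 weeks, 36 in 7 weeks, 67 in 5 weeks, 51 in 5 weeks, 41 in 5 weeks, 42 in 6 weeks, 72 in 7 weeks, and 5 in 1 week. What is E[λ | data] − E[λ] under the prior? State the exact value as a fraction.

Total count: 46 + 90 + 54 + 36 + 67 + 51 + 41 + 42 + 72 + 5 = 504.
Total exposure: 7 + 5 + 5 + 7 + 5 + 5 + 5 + 6 + 7 + 1 = 53 weeks.
Conjugate update: add total count to the shape and total exposure to the rate, giving Gamma(529, 60).
Posterior mean = 529/60 = 529/60; prior mean = 25/7 = 25/7. Difference = 529/60 − 25/7 = 2203/420.

2203/420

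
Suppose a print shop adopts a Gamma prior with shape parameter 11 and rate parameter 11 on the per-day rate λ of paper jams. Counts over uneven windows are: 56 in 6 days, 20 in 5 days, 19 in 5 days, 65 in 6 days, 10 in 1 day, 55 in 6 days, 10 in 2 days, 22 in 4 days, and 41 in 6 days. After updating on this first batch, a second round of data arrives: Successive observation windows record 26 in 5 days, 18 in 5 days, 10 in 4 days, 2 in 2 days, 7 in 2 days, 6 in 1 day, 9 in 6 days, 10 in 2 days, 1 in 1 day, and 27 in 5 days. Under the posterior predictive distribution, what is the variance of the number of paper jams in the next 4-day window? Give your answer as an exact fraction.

Total count: 56 + 20 + 19 + 65 + 10 + 55 + 10 + 22 + 41 = 298.
Total exposure: 6 + 5 + 5 + 6 + 1 + 6 + 2 + 4 + 6 = 41 days.
After the first batch: Gamma(11 + 298, 11 + 41) = Gamma(309, 52).
Total count: 26 + 18 + 10 + 2 + 7 + 6 + 9 + 10 + 1 + 27 = 116.
Total exposure: 5 + 5 + 4 + 2 + 2 + 1 + 6 + 2 + 1 + 5 = 33 days.
After the second batch: Gamma(309 + 116, 52 + 33) = Gamma(425, 85).
The posterior predictive for a window of length T is Negative Binomial with variance T·α'·(β'+T)/β'² = 4·425·89/7225 = 356/17.

356/17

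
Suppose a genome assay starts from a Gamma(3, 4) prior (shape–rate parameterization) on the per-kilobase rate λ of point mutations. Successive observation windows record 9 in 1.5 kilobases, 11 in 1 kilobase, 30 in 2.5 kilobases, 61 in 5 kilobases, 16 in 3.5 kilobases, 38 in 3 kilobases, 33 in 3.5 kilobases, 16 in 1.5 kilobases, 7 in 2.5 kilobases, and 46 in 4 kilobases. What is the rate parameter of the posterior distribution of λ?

Total count: 9 + 11 + 30 + 61 + 16 + 38 + 33 + 16 + 7 + 46 = 267.
Total exposure: 1.5 + 1 + 2.5 + 5 + 3.5 + 3 + 3.5 + 1.5 + 2.5 + 4 = 28 kilobases.
Gamma(α, β) with Poisson data over total exposure Σt gives posterior Gamma(α+Σx, β+Σt) = Gamma(270, 32).

32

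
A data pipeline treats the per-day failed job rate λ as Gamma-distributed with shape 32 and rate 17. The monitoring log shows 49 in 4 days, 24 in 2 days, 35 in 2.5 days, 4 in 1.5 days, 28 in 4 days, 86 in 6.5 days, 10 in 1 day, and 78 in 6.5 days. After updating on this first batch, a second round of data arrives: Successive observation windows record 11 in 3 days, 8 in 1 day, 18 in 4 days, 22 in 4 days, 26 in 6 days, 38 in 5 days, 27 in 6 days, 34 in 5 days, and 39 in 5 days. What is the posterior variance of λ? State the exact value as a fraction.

569/7056

Total count: 49 + 24 + 35 + 4 + 28 + 86 + 10 + 78 = 314.
Total exposure: 4 + 2 + 2.5 + 1.5 + 4 + 6.5 + 1 + 6.5 = 28 days.
After the first batch: Gamma(32 + 314, 17 + 28) = Gamma(346, 45).
Total count: 11 + 8 + 18 + 22 + 26 + 38 + 27 + 34 + 39 = 223.
Total exposure: 3 + 1 + 4 + 4 + 6 + 5 + 6 + 5 + 5 = 39 days.
After the second batch: Gamma(346 + 223, 45 + 39) = Gamma(569, 84).
Posterior variance = α'/β'² = 569/7056.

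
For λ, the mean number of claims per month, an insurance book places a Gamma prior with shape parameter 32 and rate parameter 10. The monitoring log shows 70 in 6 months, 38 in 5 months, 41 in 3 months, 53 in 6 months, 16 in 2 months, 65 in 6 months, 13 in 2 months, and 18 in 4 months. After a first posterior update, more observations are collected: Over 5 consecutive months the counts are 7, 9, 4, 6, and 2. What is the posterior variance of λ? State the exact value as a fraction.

Total count: 70 + 38 + 41 + 53 + 16 + 65 + 13 + 18 = 314.
Total exposure: 6 + 5 + 3 + 6 + 2 + 6 + 2 + 4 = 34 months.
After the first batch: Gamma(32 + 314, 10 + 34) = Gamma(346, 44).
Total count: 7 + 9 + 4 + 6 + 2 = 28.
Total exposure: 5 months.
After the second batch: Gamma(346 + 28, 44 + 5) = Gamma(374, 49).
Posterior variance = α'/β'² = 374/2401.

374/2401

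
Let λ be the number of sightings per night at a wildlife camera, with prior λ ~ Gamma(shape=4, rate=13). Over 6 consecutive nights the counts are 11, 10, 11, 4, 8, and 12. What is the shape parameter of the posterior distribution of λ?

60

Total count: 11 + 10 + 11 + 4 + 8 + 12 = 56.
Total exposure: 6 nights.
Conjugate update: add total count to the shape and total exposure to the rate, giving Gamma(60, 19).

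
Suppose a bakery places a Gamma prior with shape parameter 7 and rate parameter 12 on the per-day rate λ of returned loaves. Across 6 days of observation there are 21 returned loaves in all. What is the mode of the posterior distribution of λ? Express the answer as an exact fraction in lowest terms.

Total count 21 over total exposure 6 days.
The Gamma prior is conjugate for the Poisson rate, so λ | data ~ Gamma(7+21, 12+6) = Gamma(28, 18).
Posterior mode = (α'−1)/β' = 27/18 = 3/2.

3/2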